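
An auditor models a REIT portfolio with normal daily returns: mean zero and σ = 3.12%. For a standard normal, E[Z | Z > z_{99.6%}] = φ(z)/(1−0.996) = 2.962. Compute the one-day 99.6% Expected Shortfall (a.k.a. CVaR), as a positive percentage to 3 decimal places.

ES = 3.12% × 2.962 = 9.241%.

9.241%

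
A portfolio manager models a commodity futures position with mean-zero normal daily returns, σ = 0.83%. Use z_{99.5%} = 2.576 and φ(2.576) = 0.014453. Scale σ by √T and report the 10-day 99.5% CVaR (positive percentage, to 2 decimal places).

σ_{10d} = 0.83% × √10 = 2.625%.
ES multiplier = φ(z)/(1−α) = 0.014453/0.005 = 2.891.
ES = 2.625% × 2.891 = 7.589%.

7.59%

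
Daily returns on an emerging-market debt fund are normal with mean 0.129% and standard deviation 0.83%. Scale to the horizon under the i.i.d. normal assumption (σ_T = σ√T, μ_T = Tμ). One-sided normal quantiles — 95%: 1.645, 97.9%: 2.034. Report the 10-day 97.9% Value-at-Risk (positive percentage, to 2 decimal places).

4.05%

σ_{10d} = 0.83% × √10 = 2.625%; μ_{10d} = 10 × 0.129% = 1.290%.
VaR = −(1.290%) + 2.034 × 2.625% = 4.049%.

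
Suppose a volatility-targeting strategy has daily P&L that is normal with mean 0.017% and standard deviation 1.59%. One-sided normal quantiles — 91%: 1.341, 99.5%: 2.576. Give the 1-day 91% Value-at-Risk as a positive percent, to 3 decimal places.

VaR = −μ + z·σ = −(0.017%) + 1.341 × 1.59% = 2.115%.

2.115%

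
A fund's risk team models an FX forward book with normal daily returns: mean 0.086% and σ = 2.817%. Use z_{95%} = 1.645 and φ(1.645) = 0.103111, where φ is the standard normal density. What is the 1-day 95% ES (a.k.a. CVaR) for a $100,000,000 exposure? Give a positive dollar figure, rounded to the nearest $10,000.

Tail multiplier: φ(z)/(1−α) = 0.103111 / 0.05 = 2.062.
ES = −(0.086%) + 2.817% × 2.062 = 5.723%.
On $100,000,000: 0.05723 × $100,000,000 = $5,723,000.

$5,720,000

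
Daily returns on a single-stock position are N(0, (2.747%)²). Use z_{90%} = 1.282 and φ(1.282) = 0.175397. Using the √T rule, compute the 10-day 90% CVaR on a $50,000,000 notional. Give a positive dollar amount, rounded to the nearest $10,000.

σ_{10d} = 2.747% × √10 = 8.687%.
ES multiplier = φ(z)/(1−α) = 0.175397/0.1 = 1.754.
ES = 8.687% × 1.754 = 15.237%; on $50,000,000: $7,618,500.

$7,620,000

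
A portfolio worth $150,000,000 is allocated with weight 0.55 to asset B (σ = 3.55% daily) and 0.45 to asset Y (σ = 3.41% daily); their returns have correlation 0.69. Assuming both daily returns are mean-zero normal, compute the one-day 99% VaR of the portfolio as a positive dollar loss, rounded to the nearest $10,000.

$11,200,000

σ_p² = 0.55²·3.55² + 0.45²·3.41² + 2·0.69·0.55·0.45·3.55·3.41 = 10.3016 (%²).
σ_p = √10.3016 = 3.210%.
At 99%, z = 2.326.
VaR = 2.326 × 3.210% = 7.466%; on $150,000,000 that is $11,199,000.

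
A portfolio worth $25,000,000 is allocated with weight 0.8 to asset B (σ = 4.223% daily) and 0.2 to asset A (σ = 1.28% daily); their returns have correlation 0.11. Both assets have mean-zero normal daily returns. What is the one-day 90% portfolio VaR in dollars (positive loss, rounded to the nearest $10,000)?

σ_p² = 0.8²·4.223² + 0.2²·1.28² + 2·0.11·0.8·0.2·4.223·1.28 = 11.6694 (%²).
σ_p = √11.6694 = 3.416%.
At 90%, z = 1.282.
VaR = 1.282 × 3.416% = 4.379%; on $25,000,000 that is $1,094,750.

$1,090,000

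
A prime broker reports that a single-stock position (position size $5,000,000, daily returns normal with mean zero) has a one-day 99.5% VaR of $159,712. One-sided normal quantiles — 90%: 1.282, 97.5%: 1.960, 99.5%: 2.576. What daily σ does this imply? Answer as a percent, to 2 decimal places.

VaR as a fraction: $159,712 / $5,000,000 = 3.194%.
σ = VaR / z = 3.194% / 2.576 = 1.240%.

1.24%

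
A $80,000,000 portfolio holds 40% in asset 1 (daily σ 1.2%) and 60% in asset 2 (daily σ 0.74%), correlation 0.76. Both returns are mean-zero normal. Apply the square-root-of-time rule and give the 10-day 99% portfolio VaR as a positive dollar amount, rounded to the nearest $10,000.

$5,100,000

σ_p = √(0.4²·1.2² + 0.6²·0.74² + 2·0.76·0.4·0.6·1.2·0.74) = 0.867%.
σ_{10d} = 0.867% × √10 = 2.742%.
z(99%) = 2.326.
VaR = 2.326 × 2.742% = 6.378%; on $80,000,000 that is $5,102,400.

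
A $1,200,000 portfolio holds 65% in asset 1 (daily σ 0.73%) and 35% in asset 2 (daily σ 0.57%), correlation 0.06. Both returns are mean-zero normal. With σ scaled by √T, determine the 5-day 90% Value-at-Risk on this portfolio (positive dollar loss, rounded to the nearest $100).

σ_p = √(0.65²·0.73² + 0.35²·0.57² + 2·0.06·0.65·0.35·0.73·0.57) = 0.526%.
σ_{5d} = 0.526% × √5 = 1.176%.
z(90%) = 1.282.
VaR = 1.282 × 1.176% = 1.508%; on $1,200,000 that is $18,096.

$18,100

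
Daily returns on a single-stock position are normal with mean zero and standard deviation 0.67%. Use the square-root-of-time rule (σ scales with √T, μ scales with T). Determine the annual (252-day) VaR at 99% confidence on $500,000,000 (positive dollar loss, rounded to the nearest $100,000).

$123,700,000

At 99%, z = 2.326.
σ_{252d} = 0.67% × √252 = 10.636%.
VaR = 2.326 × 10.636% = 24.739%.
On $500,000,000: 0.24739 × $500,000,000 = $123,695,000.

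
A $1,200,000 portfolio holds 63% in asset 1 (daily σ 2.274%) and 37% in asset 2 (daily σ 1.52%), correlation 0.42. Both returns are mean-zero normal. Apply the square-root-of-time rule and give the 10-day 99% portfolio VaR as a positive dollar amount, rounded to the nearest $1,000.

σ_p = √(0.63²·2.274² + 0.37²·1.52² + 2·0.42·0.63·0.37·2.274·1.52) = 1.745%.
σ_{10d} = 1.745% × √10 = 5.518%.
z(99%) = 2.326.
VaR = 2.326 × 5.518% = 12.835%; on $1,200,000 that is $154,020.

$154,000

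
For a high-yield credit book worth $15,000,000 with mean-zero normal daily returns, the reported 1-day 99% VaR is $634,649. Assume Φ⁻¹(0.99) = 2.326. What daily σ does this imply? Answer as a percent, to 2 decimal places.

1.82%

VaR as a fraction: $634,649 / $15,000,000 = 4.231%.
σ = VaR / z = 4.231% / 2.326 = 1.819%.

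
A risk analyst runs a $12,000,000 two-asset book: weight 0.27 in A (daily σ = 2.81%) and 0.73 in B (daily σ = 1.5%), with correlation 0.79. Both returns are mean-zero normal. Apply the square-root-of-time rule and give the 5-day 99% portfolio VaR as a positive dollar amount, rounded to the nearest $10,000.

σ_p = √(0.27²·2.81² + 0.73²·1.5² + 2·0.79·0.27·0.73·2.81·1.5) = 1.757%.
σ_{5d} = 1.757% × √5 = 3.929%.
z(99%) = 2.326.
VaR = 2.326 × 3.929% = 9.139%; on $12,000,000 that is $1,096,680.

$1,100,000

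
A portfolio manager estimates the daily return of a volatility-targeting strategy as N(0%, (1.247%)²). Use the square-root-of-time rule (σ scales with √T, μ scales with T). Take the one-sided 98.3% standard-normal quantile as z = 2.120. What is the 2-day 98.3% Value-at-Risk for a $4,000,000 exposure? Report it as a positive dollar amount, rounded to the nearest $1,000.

σ_{2d} = 1.247% × √2 = 1.764%.
VaR = 2.120 × 1.764% = 3.740%.
On $4,000,000: 0.03740 × $4,000,000 = $149,600.

$150,000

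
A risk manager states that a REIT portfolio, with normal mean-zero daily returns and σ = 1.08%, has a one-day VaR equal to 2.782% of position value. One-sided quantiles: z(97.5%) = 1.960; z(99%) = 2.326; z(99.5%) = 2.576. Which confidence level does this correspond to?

99.5%

Implied z = VaR/σ = 2.782 / 1.08 = 2.576.
This matches z(99.5%) = 2.576.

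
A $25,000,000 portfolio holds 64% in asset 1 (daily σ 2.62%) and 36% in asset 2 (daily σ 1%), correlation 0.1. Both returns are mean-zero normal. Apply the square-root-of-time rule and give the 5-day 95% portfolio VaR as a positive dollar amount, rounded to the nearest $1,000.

$1,609,000

σ_p = √(0.64²·2.62² + 0.36²·1² + 2·0.1·0.64·0.36·2.62·1) = 1.750%.
σ_{5d} = 1.750% × √5 = 3.913%.
z(95%) = 1.645.
VaR = 1.645 × 3.913% = 6.437%; on $25,000,000 that is $1,609,250.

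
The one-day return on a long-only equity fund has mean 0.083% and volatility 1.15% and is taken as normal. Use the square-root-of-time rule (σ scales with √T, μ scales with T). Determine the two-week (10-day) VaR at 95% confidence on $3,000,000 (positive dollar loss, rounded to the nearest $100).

At 95%, z = 1.645.
σ_{10d} = 1.15% × √10 = 3.637%; μ_{10d} = 10 × 0.083% = 0.830%.
VaR = −(0.830%) + 1.645 × 3.637% = 5.153%.
On $3,000,000: 0.05153 × $3,000,000 = $154,590.

$154,600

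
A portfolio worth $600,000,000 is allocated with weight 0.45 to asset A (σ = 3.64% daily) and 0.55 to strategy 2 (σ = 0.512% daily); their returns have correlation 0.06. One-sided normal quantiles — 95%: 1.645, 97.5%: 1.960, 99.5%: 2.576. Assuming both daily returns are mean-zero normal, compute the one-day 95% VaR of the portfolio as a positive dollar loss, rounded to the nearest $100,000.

$16,600,000

σ_p² = 0.45²·3.64² + 0.55²·0.512² + 2·0.06·0.45·0.55·3.64·0.512 = 2.8177 (%²).
σ_p = √2.8177 = 1.679%.
VaR = 1.645 × 1.679% = 2.762%; on $600,000,000 that is $16,572,000.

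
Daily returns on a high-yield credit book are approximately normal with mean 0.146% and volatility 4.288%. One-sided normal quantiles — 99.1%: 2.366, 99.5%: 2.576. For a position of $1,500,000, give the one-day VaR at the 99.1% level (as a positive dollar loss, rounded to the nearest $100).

VaR = −μ + z·σ = −(0.146%) + 2.366 × 4.288% = 9.999%.
On $1,500,000: 0.09999 × $1,500,000 = $149,985.

$150,000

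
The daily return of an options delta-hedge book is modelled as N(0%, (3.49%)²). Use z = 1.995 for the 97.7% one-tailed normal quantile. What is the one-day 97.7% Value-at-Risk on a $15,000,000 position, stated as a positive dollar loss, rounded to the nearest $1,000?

$1,044,000

VaR = z·σ = 1.995 × 3.49% = 6.963%.
On $15,000,000: 0.06963 × $15,000,000 = $1,044,450.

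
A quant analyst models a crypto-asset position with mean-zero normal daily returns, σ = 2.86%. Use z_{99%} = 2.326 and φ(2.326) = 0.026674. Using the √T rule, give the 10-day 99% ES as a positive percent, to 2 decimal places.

σ_{10d} = 2.86% × √10 = 9.044%.
ES multiplier = φ(z)/(1−α) = 0.026674/0.01 = 2.667.
ES = 9.044% × 2.667 = 24.120%.

24.12%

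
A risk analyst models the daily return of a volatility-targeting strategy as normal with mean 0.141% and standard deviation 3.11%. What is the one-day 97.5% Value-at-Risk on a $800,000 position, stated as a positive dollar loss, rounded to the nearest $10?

At 97.5% one-sided, z = 1.960.
VaR = −μ + z·σ = −(0.141%) + 1.960 × 3.11% = 5.955%.
On $800,000: 0.05955 × $800,000 = $47,640.

$47,640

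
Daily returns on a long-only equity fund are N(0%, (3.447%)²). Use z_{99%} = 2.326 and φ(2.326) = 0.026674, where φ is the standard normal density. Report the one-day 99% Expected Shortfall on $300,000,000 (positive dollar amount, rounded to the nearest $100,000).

Tail multiplier: φ(z)/(1−α) = 0.026674 / 0.01 = 2.667.
ES = 3.447% × 2.667 = 9.193%.
On $300,000,000: 0.09193 × $300,000,000 = $27,579,000.

$27,600,000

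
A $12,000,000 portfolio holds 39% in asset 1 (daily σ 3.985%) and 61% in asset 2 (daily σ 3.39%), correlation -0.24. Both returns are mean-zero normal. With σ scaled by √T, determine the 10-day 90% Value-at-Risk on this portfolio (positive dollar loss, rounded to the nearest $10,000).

$1,100,000

σ_p = √(0.39²·3.985² + 0.61²·3.39² + 2·-0.24·0.39·0.61·3.985·3.39) = 2.269%.
σ_{10d} = 2.269% × √10 = 7.175%.
z(90%) = 1.282.
VaR = 1.282 × 7.175% = 9.198%; on $12,000,000 that is $1,103,760.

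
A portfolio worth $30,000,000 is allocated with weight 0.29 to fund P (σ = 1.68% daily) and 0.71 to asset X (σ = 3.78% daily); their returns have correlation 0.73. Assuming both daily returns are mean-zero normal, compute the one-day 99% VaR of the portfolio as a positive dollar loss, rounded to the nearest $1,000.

$2,134,000

σ_p² = 0.29²·1.68² + 0.71²·3.78² + 2·0.73·0.29·0.71·1.68·3.78 = 9.3492 (%²).
σ_p = √9.3492 = 3.058%.
At 99%, z = 2.326.
VaR = 2.326 × 3.058% = 7.113%; on $30,000,000 that is $2,133,900.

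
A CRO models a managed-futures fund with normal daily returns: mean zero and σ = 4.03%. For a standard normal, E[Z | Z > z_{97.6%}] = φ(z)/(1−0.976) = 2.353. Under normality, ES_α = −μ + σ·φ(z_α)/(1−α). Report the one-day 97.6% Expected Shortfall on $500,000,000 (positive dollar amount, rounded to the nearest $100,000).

$47,400,000

ES = 4.03% × 2.353 = 9.483%.
On $500,000,000: 0.09483 × $500,000,000 = $47,415,000.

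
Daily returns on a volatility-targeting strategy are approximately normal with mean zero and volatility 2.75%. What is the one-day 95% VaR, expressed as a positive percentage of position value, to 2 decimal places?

At 95% one-sided, z = 1.645.
VaR = z·σ = 1.645 × 2.75% = 4.524%.

4.52%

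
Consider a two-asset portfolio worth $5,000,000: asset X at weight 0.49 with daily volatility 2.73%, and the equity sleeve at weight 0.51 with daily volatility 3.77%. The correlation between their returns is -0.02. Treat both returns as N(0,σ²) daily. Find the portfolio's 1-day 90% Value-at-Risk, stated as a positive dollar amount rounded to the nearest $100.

$148,700

σ_p² = 0.49²·2.73² + 0.51²·3.77² + 2·-0.02·0.49·0.51·2.73·3.77 = 5.3833 (%²).
σ_p = √5.3833 = 2.320%.
At 90%, z = 1.282.
VaR = 1.282 × 2.320% = 2.974%; on $5,000,000 that is $148,700.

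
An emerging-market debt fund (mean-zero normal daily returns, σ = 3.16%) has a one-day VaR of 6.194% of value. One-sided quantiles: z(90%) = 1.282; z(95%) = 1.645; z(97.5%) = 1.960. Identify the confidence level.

97.5%

Implied z = VaR/σ = 6.194 / 3.16 = 1.960.
This matches z(97.5%) = 1.960.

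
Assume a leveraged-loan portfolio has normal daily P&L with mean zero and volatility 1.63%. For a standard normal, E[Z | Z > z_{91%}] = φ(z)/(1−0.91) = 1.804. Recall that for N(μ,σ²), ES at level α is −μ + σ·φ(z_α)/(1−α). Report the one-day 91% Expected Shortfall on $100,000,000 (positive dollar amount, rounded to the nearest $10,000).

ES = 1.63% × 1.804 = 2.941%.
On $100,000,000: 0.02941 × $100,000,000 = $2,941,000.

$2,940,000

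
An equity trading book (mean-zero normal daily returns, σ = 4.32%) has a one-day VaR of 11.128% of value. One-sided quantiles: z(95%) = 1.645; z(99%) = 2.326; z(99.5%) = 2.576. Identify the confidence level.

99.5%

Implied z = VaR/σ = 11.128 / 4.32 = 2.576.
This matches z(99.5%) = 2.576.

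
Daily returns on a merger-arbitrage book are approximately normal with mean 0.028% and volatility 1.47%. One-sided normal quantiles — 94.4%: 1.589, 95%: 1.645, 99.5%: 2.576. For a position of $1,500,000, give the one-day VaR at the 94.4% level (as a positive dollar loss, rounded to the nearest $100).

VaR = −μ + z·σ = −(0.028%) + 1.589 × 1.47% = 2.308%.
On $1,500,000: 0.02308 × $1,500,000 = $34,620.

$34,600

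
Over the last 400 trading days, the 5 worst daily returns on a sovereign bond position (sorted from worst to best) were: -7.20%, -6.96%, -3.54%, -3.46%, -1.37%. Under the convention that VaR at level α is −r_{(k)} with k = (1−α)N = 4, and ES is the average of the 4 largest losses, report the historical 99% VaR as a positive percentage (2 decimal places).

k = 4; the 4th lowest return is -3.46%, so VaR = 3.46%.

3.46%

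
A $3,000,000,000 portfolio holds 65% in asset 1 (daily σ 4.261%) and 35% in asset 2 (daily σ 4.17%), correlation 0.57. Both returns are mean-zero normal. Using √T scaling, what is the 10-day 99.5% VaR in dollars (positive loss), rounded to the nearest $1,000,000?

σ_p = √(0.65²·4.261² + 0.35²·4.17² + 2·0.57·0.65·0.35·4.261·4.17) = 3.796%.
σ_{10d} = 3.796% × √10 = 12.004%.
z(99.5%) = 2.576.
VaR = 2.576 × 12.004% = 30.922%; on $3,000,000,000 that is $927,660,000.

$928,000,000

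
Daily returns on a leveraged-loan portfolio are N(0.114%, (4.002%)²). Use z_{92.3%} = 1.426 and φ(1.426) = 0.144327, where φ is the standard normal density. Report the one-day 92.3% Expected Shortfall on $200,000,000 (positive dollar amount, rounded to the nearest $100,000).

$14,800,000

Tail multiplier: φ(z)/(1−α) = 0.144327 / 0.077 = 1.874.
ES = −(0.114%) + 4.002% × 1.874 = 7.386%.
On $200,000,000: 0.07386 × $200,000,000 = $14,772,000.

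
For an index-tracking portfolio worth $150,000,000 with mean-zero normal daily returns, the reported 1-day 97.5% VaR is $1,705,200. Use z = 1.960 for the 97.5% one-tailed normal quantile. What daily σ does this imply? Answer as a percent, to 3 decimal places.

0.580%

VaR as a fraction: $1,705,200 / $150,000,000 = 1.137%.
σ = VaR / z = 1.137% / 1.960 = 0.580%.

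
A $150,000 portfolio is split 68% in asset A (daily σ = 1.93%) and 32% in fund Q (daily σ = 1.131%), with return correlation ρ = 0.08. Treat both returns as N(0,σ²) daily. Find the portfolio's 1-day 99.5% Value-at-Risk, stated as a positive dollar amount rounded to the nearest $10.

$5,370

σ_p² = 0.68²·1.93² + 0.32²·1.131² + 2·0.08·0.68·0.32·1.93·1.131 = 1.9294 (%²).
σ_p = √1.9294 = 1.389%.
At 99.5%, z = 2.576.
VaR = 2.576 × 1.389% = 3.578%; on $150,000 that is $5,367.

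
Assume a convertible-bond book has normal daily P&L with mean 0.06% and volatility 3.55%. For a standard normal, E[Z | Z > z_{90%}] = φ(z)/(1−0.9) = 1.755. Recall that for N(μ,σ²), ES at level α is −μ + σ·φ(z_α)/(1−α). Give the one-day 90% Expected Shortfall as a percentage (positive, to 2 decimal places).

6.17%

ES = −(0.06%) + 3.55% × 1.755 = 6.170%.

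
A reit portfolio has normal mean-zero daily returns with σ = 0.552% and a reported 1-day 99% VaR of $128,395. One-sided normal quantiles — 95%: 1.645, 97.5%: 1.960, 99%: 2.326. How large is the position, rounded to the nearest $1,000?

$10,000,000

VaR as a fraction of value: z·σ = 2.326 × 0.552% = 1.28395%.
Position = $128,395 / 0.0128395 = $9,999,984.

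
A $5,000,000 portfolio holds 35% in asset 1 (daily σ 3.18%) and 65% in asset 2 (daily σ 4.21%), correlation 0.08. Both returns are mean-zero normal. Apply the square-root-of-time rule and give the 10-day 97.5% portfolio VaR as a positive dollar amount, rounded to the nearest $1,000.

$941,000

σ_p = √(0.35²·3.18² + 0.65²·4.21² + 2·0.08·0.35·0.65·3.18·4.21) = 3.036%.
σ_{10d} = 3.036% × √10 = 9.601%.
z(97.5%) = 1.960.
VaR = 1.960 × 9.601% = 18.818%; on $5,000,000 that is $940,900.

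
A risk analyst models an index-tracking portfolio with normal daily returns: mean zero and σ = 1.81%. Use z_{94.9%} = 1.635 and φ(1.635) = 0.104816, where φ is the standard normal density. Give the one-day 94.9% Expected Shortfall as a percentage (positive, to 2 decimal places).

3.72%

Tail multiplier: φ(z)/(1−α) = 0.104816 / 0.051 = 2.055.
ES = 1.81% × 2.055 = 3.720%.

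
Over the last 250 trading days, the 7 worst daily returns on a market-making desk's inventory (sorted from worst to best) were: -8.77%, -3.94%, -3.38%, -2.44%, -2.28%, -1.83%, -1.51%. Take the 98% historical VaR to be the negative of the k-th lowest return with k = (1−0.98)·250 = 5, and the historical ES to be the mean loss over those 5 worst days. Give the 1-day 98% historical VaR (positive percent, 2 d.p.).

2.28%

k = 5; the 5th lowest return is -2.28%, so VaR = 2.28%.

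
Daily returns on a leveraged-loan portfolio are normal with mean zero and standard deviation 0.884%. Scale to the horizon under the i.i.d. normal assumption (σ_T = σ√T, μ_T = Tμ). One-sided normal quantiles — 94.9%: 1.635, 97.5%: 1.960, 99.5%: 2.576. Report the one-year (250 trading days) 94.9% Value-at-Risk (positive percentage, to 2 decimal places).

σ_{250d} = 0.884% × √250 = 13.977%.
VaR = 1.635 × 13.977% = 22.852%.

22.85%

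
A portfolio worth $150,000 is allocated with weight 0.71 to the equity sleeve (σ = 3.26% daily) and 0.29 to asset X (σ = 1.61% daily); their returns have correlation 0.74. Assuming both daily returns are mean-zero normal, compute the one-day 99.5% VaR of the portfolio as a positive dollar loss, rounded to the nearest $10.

$10,350

σ_p² = 0.71²·3.26² + 0.29²·1.61² + 2·0.74·0.71·0.29·3.26·1.61 = 7.1748 (%²).
σ_p = √7.1748 = 2.679%.
At 99.5%, z = 2.576.
VaR = 2.576 × 2.679% = 6.901%; on $150,000 that is $10,352.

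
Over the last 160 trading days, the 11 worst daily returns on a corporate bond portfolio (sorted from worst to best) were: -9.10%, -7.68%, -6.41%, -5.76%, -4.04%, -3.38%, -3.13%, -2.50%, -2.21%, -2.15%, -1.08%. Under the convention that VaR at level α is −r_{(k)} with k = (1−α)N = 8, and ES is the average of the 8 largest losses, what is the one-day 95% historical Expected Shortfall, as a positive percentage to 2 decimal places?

The 8 worst returns sum to -42.00%.
ES = −(-42.00%) / 8 = 5.25%.

5.25%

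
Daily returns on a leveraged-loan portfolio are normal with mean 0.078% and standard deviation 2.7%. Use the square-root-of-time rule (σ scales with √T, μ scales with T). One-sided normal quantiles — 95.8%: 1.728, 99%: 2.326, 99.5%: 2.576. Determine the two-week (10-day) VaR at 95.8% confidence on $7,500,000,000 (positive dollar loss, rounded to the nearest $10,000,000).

σ_{10d} = 2.7% × √10 = 8.538%; μ_{10d} = 10 × 0.078% = 0.780%.
VaR = −(0.780%) + 1.728 × 8.538% = 13.974%.
On $7,500,000,000: 0.13974 × $7,500,000,000 = $1,048,050,000.

$1,050,000,000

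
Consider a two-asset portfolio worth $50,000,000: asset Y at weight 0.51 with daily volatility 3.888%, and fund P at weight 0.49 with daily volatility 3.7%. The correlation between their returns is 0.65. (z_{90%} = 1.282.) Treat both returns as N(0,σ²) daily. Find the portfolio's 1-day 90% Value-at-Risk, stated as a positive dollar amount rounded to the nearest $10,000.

$2,210,000

σ_p² = 0.51²·3.888² + 0.49²·3.7² + 2·0.65·0.51·0.49·3.888·3.7 = 11.8922 (%²).
σ_p = √11.8922 = 3.449%.
VaR = 1.282 × 3.449% = 4.422%; on $50,000,000 that is $2,211,000.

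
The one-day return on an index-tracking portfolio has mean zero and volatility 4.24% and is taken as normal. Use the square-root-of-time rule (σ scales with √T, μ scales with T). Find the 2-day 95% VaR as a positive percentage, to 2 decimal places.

9.86%

At 95%, z = 1.645.
σ_{2d} = 4.24% × √2 = 5.996%.
VaR = 1.645 × 5.996% = 9.863%.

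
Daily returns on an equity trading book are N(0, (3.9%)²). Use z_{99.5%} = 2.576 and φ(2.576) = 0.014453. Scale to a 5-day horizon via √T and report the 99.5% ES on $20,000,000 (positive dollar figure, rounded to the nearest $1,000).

$5,042,000

σ_{5d} = 3.9% × √5 = 8.721%.
ES multiplier = φ(z)/(1−α) = 0.014453/0.005 = 2.891.
ES = 8.721% × 2.891 = 25.212%; on $20,000,000: $5,042,400.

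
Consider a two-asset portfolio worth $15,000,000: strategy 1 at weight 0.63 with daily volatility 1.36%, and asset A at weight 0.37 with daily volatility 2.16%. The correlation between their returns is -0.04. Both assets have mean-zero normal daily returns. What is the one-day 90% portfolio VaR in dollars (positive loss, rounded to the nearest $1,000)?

$221,000

σ_p² = 0.63²·1.36² + 0.37²·2.16² + 2·-0.04·0.63·0.37·1.36·2.16 = 1.3180 (%²).
σ_p = √1.3180 = 1.148%.
At 90%, z = 1.282.
VaR = 1.282 × 1.148% = 1.472%; on $15,000,000 that is $220,800.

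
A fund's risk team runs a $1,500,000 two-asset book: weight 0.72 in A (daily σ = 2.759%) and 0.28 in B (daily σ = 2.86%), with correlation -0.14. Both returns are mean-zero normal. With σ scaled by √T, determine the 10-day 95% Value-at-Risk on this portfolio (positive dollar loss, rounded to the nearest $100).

$158,800

σ_p = √(0.72²·2.759² + 0.28²·2.86² + 2·-0.14·0.72·0.28·2.759·2.86) = 2.035%.
σ_{10d} = 2.035% × √10 = 6.435%.
z(95%) = 1.645.
VaR = 1.645 × 6.435% = 10.586%; on $1,500,000 that is $158,790.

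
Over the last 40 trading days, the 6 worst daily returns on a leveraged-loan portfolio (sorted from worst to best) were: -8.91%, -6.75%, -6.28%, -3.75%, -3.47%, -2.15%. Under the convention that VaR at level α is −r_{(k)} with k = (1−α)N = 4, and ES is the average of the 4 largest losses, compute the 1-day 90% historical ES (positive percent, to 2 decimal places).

The 4 worst returns sum to -25.69%.
ES = −(-25.69%) / 4 = 6.4225% ≈ 6.42%.

6.42%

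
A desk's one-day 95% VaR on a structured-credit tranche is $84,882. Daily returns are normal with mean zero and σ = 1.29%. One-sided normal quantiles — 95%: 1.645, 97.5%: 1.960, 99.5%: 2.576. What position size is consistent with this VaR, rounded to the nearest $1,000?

$4,000,000

VaR as a fraction of value: z·σ = 1.645 × 1.29% = 2.12205%.
Position = $84,882 / 0.0212205 = $4,000,000.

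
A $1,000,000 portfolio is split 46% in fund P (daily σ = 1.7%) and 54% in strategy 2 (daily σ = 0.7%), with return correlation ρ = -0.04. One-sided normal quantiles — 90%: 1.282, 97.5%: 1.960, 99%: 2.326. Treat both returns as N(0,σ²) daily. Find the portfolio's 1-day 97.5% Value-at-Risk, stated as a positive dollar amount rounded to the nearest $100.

$16,800

σ_p² = 0.46²·1.7² + 0.54²·0.7² + 2·-0.04·0.46·0.54·1.7·0.7 = 0.7308 (%²).
σ_p = √0.7308 = 0.855%.
VaR = 1.960 × 0.855% = 1.676%; on $1,000,000 that is $16,760.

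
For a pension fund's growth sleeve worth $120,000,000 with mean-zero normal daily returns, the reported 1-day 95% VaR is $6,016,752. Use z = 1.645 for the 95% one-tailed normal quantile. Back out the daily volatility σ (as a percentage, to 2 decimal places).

VaR as a fraction: $6,016,752 / $120,000,000 = 5.014%.
σ = VaR / z = 5.014% / 1.645 = 3.048%.

3.05%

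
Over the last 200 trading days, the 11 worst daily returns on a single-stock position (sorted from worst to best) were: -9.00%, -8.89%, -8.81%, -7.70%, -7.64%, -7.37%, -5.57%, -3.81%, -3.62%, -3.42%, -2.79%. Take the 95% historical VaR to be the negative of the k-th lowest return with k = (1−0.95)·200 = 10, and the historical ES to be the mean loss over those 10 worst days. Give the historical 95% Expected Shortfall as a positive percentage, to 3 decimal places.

6.583%

The 10 worst returns sum to -65.83%.
ES = −(-65.83%) / 10 = 6.583%.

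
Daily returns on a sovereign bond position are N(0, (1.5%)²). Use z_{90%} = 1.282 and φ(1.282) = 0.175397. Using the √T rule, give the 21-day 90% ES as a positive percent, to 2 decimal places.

σ_{21d} = 1.5% × √21 = 6.874%.
ES multiplier = φ(z)/(1−α) = 0.175397/0.1 = 1.754.
ES = 6.874% × 1.754 = 12.057%.

12.06%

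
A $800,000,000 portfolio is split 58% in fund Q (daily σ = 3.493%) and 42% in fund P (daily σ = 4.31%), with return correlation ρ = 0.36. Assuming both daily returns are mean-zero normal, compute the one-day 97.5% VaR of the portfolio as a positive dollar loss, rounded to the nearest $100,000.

$49,600,000

σ_p² = 0.58²·3.493² + 0.42²·4.31² + 2·0.36·0.58·0.42·3.493·4.31 = 10.0218 (%²).
σ_p = √10.0218 = 3.166%.
At 97.5%, z = 1.960.
VaR = 1.960 × 3.166% = 6.205%; on $800,000,000 that is $49,640,000.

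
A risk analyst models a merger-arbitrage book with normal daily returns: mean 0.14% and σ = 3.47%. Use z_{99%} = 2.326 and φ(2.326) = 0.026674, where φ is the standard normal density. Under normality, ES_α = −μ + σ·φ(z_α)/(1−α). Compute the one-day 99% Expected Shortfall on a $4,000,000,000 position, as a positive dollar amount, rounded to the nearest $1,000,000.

Tail multiplier: φ(z)/(1−α) = 0.026674 / 0.01 = 2.667.
ES = −(0.14%) + 3.47% × 2.667 = 9.114%.
On $4,000,000,000: 0.09114 × $4,000,000,000 = $364,560,000.

$365,000,000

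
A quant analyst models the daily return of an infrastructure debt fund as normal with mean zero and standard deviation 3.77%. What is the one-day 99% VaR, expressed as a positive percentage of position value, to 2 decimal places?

8.77%

At 99% one-sided, z = 2.326.
VaR = z·σ = 2.326 × 3.77% = 8.769%.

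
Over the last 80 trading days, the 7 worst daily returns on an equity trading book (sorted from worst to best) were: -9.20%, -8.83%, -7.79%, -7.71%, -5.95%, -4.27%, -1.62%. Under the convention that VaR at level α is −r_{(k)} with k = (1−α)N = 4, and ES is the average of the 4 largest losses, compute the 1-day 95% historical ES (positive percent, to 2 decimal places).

The 4 worst returns sum to -33.53%.
ES = −(-33.53%) / 4 = 8.3825% ≈ 8.38%.

8.38%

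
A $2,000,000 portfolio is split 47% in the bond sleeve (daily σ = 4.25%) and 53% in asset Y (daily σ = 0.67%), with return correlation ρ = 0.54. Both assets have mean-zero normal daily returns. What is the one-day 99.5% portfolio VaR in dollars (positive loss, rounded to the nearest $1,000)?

σ_p² = 0.47²·4.25² + 0.53²·0.67² + 2·0.54·0.47·0.53·4.25·0.67 = 4.8822 (%²).
σ_p = √4.8822 = 2.210%.
At 99.5%, z = 2.576.
VaR = 2.576 × 2.210% = 5.693%; on $2,000,000 that is $113,860.

$114,000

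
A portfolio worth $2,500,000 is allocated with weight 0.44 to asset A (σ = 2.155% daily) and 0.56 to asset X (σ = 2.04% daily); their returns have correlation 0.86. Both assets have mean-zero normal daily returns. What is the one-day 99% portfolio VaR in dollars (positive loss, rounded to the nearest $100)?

$117,300

σ_p² = 0.44²·2.155² + 0.56²·2.04² + 2·0.86·0.44·0.56·2.155·2.04 = 4.0673 (%²).
σ_p = √4.0673 = 2.017%.
At 99%, z = 2.326.
VaR = 2.326 × 2.017% = 4.692%; on $2,500,000 that is $117,300.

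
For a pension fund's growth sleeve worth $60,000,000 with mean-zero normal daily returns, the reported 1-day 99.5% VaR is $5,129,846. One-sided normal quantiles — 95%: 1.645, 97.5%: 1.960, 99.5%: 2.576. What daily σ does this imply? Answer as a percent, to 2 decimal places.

VaR as a fraction: $5,129,846 / $60,000,000 = 8.550%.
σ = VaR / z = 8.550% / 2.576 = 3.319%.

3.32%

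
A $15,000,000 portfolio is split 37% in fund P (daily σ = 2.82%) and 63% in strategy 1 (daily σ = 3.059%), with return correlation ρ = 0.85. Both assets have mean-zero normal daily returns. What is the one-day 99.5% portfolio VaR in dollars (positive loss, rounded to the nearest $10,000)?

$1,110,000

σ_p² = 0.37²·2.82² + 0.63²·3.059² + 2·0.85·0.37·0.63·2.82·3.059 = 8.2210 (%²).
σ_p = √8.2210 = 2.867%.
At 99.5%, z = 2.576.
VaR = 2.576 × 2.867% = 7.385%; on $15,000,000 that is $1,107,750.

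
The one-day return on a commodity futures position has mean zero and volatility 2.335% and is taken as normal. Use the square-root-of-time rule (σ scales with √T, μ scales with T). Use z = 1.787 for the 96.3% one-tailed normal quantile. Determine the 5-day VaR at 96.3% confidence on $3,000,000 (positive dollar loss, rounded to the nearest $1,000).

σ_{5d} = 2.335% × √5 = 5.221%.
VaR = 1.787 × 5.221% = 9.330%.
On $3,000,000: 0.09330 × $3,000,000 = $279,900.

$280,000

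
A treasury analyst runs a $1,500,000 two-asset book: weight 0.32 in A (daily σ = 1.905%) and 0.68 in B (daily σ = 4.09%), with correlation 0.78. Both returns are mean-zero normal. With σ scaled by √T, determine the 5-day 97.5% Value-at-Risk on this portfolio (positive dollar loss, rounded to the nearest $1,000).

$216,000

σ_p = √(0.32²·1.905² + 0.68²·4.09² + 2·0.78·0.32·0.68·1.905·4.09) = 3.279%.
σ_{5d} = 3.279% × √5 = 7.332%.
z(97.5%) = 1.960.
VaR = 1.960 × 7.332% = 14.371%; on $1,500,000 that is $215,565.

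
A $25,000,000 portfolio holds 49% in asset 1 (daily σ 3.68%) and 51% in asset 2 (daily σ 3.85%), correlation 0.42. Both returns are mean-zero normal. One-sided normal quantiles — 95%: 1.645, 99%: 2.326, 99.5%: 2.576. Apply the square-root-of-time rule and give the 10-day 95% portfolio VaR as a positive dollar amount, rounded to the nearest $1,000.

σ_p = √(0.49²·3.68² + 0.51²·3.85² + 2·0.42·0.49·0.51·3.68·3.85) = 3.175%.
σ_{10d} = 3.175% × √10 = 10.040%.
VaR = 1.645 × 10.040% = 16.516%; on $25,000,000 that is $4,129,000.

$4,129,000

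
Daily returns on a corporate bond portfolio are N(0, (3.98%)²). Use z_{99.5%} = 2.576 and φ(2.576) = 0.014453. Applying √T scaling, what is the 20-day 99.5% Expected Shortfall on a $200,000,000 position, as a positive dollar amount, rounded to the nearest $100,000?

σ_{20d} = 3.98% × √20 = 17.799%.
ES multiplier = φ(z)/(1−α) = 0.014453/0.005 = 2.891.
ES = 17.799% × 2.891 = 51.457%; on $200,000,000: $102,914,000.

$102,900,000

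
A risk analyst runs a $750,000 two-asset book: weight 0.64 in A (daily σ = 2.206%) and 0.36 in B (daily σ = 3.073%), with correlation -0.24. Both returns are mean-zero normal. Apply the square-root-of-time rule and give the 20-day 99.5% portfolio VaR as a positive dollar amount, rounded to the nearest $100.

$135,700

σ_p = √(0.64²·2.206² + 0.36²·3.073² + 2·-0.24·0.64·0.36·2.206·3.073) = 1.571%.
σ_{20d} = 1.571% × √20 = 7.026%.
z(99.5%) = 2.576.
VaR = 2.576 × 7.026% = 18.099%; on $750,000 that is $135,742.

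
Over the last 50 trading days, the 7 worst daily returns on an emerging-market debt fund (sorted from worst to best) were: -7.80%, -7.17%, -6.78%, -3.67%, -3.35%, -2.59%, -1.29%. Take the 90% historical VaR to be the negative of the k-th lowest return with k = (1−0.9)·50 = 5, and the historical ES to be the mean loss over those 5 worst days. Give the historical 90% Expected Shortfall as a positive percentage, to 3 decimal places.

The 5 worst returns sum to -28.77%.
ES = −(-28.77%) / 5 = 5.754%.

5.754%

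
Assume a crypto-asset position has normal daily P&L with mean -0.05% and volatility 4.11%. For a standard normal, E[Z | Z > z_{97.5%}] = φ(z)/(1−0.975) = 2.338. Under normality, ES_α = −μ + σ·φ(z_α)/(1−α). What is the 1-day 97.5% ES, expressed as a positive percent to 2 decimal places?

9.66%

ES = −(-0.05%) + 4.11% × 2.338 = 9.659%.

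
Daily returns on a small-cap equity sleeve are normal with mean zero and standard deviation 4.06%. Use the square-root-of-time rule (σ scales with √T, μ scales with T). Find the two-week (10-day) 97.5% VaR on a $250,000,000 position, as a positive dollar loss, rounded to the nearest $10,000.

At 97.5%, z = 1.960.
σ_{10d} = 4.06% × √10 = 12.839%.
VaR = 1.960 × 12.839% = 25.164%.
On $250,000,000: 0.25164 × $250,000,000 = $62,910,000.

$62,910,000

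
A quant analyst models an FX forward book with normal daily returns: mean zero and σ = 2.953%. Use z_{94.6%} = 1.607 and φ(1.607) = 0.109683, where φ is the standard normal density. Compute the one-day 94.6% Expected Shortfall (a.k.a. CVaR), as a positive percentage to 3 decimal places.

Tail multiplier: φ(z)/(1−α) = 0.109683 / 0.054 = 2.031.
ES = 2.953% × 2.031 = 5.998%.

5.998%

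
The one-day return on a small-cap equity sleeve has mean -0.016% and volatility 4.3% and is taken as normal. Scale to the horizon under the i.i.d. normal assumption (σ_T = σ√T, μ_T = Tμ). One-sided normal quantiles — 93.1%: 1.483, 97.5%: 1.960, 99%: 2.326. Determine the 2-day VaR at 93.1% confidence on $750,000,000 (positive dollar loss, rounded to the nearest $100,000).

$67,900,000

σ_{2d} = 4.3% × √2 = 6.081%; μ_{2d} = 2 × -0.016% = -0.032%.
VaR = −(-0.032%) + 1.483 × 6.081% = 9.050%.
On $750,000,000: 0.09050 × $750,000,000 = $67,875,000.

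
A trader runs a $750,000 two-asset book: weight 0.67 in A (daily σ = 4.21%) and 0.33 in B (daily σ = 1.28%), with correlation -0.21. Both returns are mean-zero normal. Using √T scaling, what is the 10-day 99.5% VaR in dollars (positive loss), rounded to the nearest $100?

σ_p = √(0.67²·4.21² + 0.33²·1.28² + 2·-0.21·0.67·0.33·4.21·1.28) = 2.763%.
σ_{10d} = 2.763% × √10 = 8.737%.
z(99.5%) = 2.576.
VaR = 2.576 × 8.737% = 22.507%; on $750,000 that is $168,803.

$168,800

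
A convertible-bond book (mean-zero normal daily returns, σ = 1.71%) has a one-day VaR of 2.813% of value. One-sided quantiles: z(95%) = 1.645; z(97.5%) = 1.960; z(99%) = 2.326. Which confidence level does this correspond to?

Implied z = VaR/σ = 2.813 / 1.71 = 1.645.
This matches z(95%) = 1.645.

95%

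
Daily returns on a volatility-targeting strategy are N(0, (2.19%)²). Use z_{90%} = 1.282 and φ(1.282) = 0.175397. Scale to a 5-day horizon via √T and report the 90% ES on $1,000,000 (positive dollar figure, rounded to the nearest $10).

$85,890

σ_{5d} = 2.19% × √5 = 4.897%.
ES multiplier = φ(z)/(1−α) = 0.175397/0.1 = 1.754.
ES = 4.897% × 1.754 = 8.589%; on $1,000,000: $85,890.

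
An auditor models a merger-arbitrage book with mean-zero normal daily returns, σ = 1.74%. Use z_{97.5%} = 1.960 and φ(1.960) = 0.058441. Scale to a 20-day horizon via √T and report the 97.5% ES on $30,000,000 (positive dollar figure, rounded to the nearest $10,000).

σ_{20d} = 1.74% × √20 = 7.782%.
ES multiplier = φ(z)/(1−α) = 0.058441/0.025 = 2.338.
ES = 7.782% × 2.338 = 18.194%; on $30,000,000: $5,458,200.

$5,460,000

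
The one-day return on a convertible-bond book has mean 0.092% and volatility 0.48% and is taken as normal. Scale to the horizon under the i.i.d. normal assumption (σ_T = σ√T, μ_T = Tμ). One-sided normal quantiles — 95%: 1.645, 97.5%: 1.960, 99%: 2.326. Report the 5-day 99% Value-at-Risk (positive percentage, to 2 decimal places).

2.04%

σ_{5d} = 0.48% × √5 = 1.073%; μ_{5d} = 5 × 0.092% = 0.460%.
VaR = −(0.460%) + 2.326 × 1.073% = 2.036%.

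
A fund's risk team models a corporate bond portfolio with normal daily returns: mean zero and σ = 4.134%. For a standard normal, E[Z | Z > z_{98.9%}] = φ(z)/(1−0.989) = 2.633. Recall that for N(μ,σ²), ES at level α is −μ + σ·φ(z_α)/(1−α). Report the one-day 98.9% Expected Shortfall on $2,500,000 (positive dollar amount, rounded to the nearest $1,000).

$272,000

ES = 4.134% × 2.633 = 10.885%.
On $2,500,000: 0.10885 × $2,500,000 = $272,125.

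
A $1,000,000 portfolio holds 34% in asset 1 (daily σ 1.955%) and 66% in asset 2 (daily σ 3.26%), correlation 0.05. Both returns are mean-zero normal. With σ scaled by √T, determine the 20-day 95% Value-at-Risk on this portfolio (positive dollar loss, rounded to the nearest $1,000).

σ_p = √(0.34²·1.955² + 0.66²·3.26² + 2·0.05·0.34·0.66·1.955·3.26) = 2.283%.
σ_{20d} = 2.283% × √20 = 10.210%.
z(95%) = 1.645.
VaR = 1.645 × 10.210% = 16.795%; on $1,000,000 that is $167,950.

$168,000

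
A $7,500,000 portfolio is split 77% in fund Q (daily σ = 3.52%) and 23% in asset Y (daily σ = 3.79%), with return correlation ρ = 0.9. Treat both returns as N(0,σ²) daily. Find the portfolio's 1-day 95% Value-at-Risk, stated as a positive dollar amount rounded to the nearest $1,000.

$434,000

σ_p² = 0.77²·3.52² + 0.23²·3.79² + 2·0.9·0.77·0.23·3.52·3.79 = 12.3589 (%²).
σ_p = √12.3589 = 3.516%.
At 95%, z = 1.645.
VaR = 1.645 × 3.516% = 5.784%; on $7,500,000 that is $433,800.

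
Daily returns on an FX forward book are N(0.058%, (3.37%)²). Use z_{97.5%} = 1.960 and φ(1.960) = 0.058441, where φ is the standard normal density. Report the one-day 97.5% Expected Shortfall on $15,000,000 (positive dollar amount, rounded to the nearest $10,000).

$1,170,000

Tail multiplier: φ(z)/(1−α) = 0.058441 / 0.025 = 2.338.
ES = −(0.058%) + 3.37% × 2.338 = 7.821%.
On $15,000,000: 0.07821 × $15,000,000 = $1,173,150.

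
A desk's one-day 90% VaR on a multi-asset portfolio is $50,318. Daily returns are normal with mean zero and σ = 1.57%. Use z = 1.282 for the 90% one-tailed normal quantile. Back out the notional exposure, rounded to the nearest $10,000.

VaR as a fraction of value: z·σ = 1.282 × 1.57% = 2.01274%.
Position = $50,318 / 0.0201274 = $2,499,975.

$2,500,000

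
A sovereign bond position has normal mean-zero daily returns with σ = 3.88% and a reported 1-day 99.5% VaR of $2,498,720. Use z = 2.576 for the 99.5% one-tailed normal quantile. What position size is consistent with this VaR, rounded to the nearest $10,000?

VaR as a fraction of value: z·σ = 2.576 × 3.88% = 9.99488%.
Position = $2,498,720 / 0.0999488 = $25,000,000.

$25,000,000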